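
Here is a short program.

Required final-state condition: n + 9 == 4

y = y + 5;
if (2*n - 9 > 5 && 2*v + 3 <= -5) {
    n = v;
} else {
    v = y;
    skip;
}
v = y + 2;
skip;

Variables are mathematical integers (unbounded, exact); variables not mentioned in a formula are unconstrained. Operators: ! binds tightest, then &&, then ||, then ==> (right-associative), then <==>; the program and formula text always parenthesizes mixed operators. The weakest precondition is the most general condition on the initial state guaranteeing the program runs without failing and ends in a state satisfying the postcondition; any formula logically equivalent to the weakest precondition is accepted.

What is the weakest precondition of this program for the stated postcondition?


Working backward. After the program, the postcondition n + 9 == 4 must hold; in canonical form it is n == -5.
Before skip: n == -5
Before v := y + 2: n == -5
Then branch requires v == -5; else branch requires n == -5.
Before the if: ((2*n > 14 && 2*v <= -8) ==> v == -5) && ((!(2*n > 14 && 2*v <= -8)) ==> n == -5)
Before y := y + 5: ((2*n > 14 && 2*v <= -8) ==> v == -5) && ((!(2*n > 14 && 2*v <= -8)) ==> n == -5)
Answer: WP = ((2*n > 14 && 2*v <= -8) ==> v == -5) && ((!(2*n > 14 && 2*v <= -8)) ==> n == -5)


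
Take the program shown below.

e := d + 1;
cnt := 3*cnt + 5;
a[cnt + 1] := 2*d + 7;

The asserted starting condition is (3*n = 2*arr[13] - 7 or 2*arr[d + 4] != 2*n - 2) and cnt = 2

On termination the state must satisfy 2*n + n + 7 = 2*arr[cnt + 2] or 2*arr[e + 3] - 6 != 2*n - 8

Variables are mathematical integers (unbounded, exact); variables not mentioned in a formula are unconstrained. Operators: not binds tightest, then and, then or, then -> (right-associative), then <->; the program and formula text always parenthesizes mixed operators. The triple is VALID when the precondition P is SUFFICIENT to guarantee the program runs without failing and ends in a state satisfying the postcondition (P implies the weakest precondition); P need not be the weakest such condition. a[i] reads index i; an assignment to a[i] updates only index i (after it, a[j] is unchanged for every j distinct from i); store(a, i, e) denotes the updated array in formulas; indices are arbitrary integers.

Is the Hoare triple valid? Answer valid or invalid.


Working backward. After the program, the postcondition 2*n + n + 7 = 2*arr[cnt + 2] or 2*arr[e + 3] - 6 != 2*n - 8 must hold; in canonical form it is 3*n = 2*arr[cnt + 2] - 7 or 2*arr[e + 3] != 2*n - 2.
Before a[cnt + 1] := 2*d + 7: 3*n = 2*arr[cnt + 2] - 7 or 2*arr[e + 3] != 2*n - 2
Before cnt := 3*cnt + 5: 3*n = 2*arr[3*cnt + 7] - 7 or 2*arr[e + 3] != 2*n - 2
Before e := d + 1: 3*n = 2*arr[3*cnt + 7] - 7 or 2*arr[d + 4] != 2*n - 2
The weakest precondition is 3*n = 2*arr[3*cnt + 7] - 7 or 2*arr[d + 4] != 2*n - 2.
Check whether (3*n = 2*arr[13] - 7 or 2*arr[d + 4] != 2*n - 2) and cnt = 2 implies it.
Every state satisfying the precondition satisfies the weakest precondition: the implication holds.
Answer: valid


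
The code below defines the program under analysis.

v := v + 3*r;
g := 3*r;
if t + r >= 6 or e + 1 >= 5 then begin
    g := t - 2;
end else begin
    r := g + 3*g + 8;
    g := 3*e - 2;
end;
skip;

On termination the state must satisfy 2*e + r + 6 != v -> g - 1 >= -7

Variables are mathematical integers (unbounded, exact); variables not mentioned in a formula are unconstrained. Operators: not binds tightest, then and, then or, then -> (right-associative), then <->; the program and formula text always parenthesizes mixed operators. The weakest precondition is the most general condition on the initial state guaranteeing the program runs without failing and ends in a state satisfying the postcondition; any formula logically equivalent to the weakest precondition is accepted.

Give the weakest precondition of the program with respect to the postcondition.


Working backward. After the program, the postcondition 2*e + r + 6 != v -> g - 1 >= -7 must hold; in canonical form it is 2*e + r != v - 6 -> g >= -6.
Before skip: 2*e + r != v - 6 -> g >= -6
Then branch requires 2*e + r != v - 6 -> t >= -4; else branch requires 2*e + 4*g != v - 14 -> 3*e >= -4.
Before the if: ((r + t >= 6 or e >= 4) -> (2*e + r != v - 6 -> t >= -4)) and ((not (r + t >= 6 or e >= 4)) -> (2*e + 4*g != v - 14 -> 3*e >= -4))
Before g := 3*r: ((r + t >= 6 or e >= 4) -> (2*e + r != v - 6 -> t >= -4)) and ((not (r + t >= 6 or e >= 4)) -> (2*e + 12*r != v - 14 -> 3*e >= -4))
Before v := v + 3*r: ((r + t >= 6 or e >= 4) -> (2*e != 2*r + v - 6 -> t >= -4)) and ((not (r + t >= 6 or e >= 4)) -> (2*e + 9*r != v - 14 -> 3*e >= -4))
Answer: WP = ((r + t >= 6 or e >= 4) -> (2*e != 2*r + v - 6 -> t >= -4)) and ((not (r + t >= 6 or e >= 4)) -> (2*e + 9*r != v - 14 -> 3*e >= -4))


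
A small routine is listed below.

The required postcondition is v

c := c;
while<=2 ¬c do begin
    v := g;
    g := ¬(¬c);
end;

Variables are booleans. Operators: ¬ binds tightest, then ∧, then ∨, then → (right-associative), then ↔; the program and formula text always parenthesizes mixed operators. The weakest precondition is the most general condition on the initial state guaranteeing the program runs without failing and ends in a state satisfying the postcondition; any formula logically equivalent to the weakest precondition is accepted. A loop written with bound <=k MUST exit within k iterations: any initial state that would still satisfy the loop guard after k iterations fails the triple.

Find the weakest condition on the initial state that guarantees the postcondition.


Working backward. After the program, v must hold.
Before the loop (bound <=2), unroll the exhaustion recursion (WP_0 = exit-now case; WP_j = one more guarded iteration, up to j = 2):
  WP_0: c ∧ v
  WP_1: ((¬c) → (c ∧ g)) ∧ (c → v)
  WP_2: ((¬c) → (((¬c) → c) ∧ (c → g))) ∧ (c → v)
So before the loop: ((¬c) → (((¬c) → c) ∧ (c → g))) ∧ (c → v)
Before c := c: ((¬c) → (((¬c) → c) ∧ (c → g))) ∧ (c → v)
Answer: WP = ((¬c) → (((¬c) → c) ∧ (c → g))) ∧ (c → v)


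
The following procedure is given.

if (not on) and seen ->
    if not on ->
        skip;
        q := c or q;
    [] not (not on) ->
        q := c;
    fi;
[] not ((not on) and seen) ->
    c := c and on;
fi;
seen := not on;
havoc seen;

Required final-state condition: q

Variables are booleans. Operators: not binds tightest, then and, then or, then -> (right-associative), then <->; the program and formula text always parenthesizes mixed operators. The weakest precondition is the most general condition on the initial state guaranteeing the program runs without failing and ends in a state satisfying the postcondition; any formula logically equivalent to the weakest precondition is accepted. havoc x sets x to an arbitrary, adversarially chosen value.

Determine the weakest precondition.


Working backward. After the program, q must hold.
Before havoc seen: q
Before seen := not on: q
Then branch requires ((not on) -> (c or q)) and (on -> c); else branch requires q.
Before the if: (((not on) and seen) -> (((not on) -> (c or q)) and (on -> c))) and ((not ((not on) and seen)) -> q)
Answer: WP = (((not on) and seen) -> (((not on) -> (c or q)) and (on -> c))) and ((not ((not on) and seen)) -> q)


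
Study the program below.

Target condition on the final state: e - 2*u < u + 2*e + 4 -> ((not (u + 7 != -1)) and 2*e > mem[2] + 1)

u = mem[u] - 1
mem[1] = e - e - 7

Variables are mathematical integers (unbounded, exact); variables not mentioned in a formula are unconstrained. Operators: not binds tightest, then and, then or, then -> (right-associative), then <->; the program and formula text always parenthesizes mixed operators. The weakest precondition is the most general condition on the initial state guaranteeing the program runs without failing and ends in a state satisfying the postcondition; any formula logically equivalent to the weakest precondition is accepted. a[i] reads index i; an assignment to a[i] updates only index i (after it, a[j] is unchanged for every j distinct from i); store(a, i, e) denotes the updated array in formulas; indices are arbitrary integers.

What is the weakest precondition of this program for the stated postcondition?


Working backward. After the program, the postcondition e - 2*u < u + 2*e + 4 -> ((not (u + 7 != -1)) and 2*e > mem[2] + 1) must hold; in canonical form it is e + 3*u > -4 -> ((not (u != -8)) and 2*e > mem[2] + 1).
Before mem[1] := e - e - 7: e + 3*u > -4 -> ((not (u != -8)) and 2*e > mem[2] + 1)
Before u := mem[u] - 1: 3*mem[u] + e > -1 -> ((not (mem[u] != -7)) and 2*e > mem[2] + 1)
Answer: WP = 3*mem[u] + e > -1 -> ((not (mem[u] != -7)) and 2*e > mem[2] + 1)


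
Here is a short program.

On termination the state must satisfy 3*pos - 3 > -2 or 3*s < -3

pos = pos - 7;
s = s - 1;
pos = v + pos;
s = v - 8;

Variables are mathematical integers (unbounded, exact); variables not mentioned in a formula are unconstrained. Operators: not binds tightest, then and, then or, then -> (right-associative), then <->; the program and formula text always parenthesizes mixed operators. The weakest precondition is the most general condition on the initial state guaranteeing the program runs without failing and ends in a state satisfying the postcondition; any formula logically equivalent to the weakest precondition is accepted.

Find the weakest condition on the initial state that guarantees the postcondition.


Working backward. After the program, the postcondition 3*pos - 3 > -2 or 3*s < -3 must hold; in canonical form it is 3*pos > 1 or 3*s < -3.
Before s := v - 8: 3*pos > 1 or 3*v < 21
Before pos := v + pos: 3*pos + 3*v > 1 or 3*v < 21
Before s := s - 1: 3*pos + 3*v > 1 or 3*v < 21
Before pos := pos - 7: 3*pos + 3*v > 22 or 3*v < 21
Answer: WP = 3*pos + 3*v > 22 or 3*v < 21


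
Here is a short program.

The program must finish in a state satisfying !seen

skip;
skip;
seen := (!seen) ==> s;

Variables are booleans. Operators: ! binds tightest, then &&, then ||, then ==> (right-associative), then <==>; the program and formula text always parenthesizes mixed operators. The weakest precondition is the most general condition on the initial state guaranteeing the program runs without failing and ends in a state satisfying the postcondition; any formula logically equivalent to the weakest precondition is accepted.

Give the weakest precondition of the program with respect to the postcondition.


Working backward. After the program, !seen must hold.
Before seen := (!seen) ==> s: !((!seen) ==> s)
Before skip: !((!seen) ==> s)
Before skip: !((!seen) ==> s)
Answer: WP = !((!seen) ==> s)


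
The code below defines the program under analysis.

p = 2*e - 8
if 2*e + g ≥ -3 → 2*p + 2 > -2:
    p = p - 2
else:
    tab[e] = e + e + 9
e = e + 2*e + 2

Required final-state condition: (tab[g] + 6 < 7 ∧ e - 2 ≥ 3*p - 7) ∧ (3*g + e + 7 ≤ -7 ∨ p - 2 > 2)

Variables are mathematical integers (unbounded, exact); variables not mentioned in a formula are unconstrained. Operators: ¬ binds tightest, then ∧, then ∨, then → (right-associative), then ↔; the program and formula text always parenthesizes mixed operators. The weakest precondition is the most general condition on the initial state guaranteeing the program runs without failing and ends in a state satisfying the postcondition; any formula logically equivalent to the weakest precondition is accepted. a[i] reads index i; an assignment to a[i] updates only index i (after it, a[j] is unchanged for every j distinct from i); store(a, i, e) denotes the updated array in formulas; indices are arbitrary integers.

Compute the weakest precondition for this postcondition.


Working backward. After the program, the postcondition (tab[g] + 6 < 7 ∧ e - 2 ≥ 3*p - 7) ∧ (3*g + e + 7 ≤ -7 ∨ p - 2 > 2) must hold; in canonical form it is tab[g] < 1 ∧ e ≥ 3*p - 5 ∧ (e + 3*g ≤ -14 ∨ p > 4).
Before e := e + 2*e + 2: tab[g] < 1 ∧ 3*e ≥ 3*p - 7 ∧ (3*e + 3*g ≤ -16 ∨ p > 4)
Then branch requires tab[g] < 1 ∧ 3*e ≥ 3*p - 13 ∧ (3*e + 3*g ≤ -16 ∨ p > 6); else branch requires store(tab, e, 2*e + 9)[g] < 1 ∧ 3*e ≥ 3*p - 7 ∧ (3*e + 3*g ≤ -16 ∨ p > 4).
Before the if: ((2*e + g ≥ -3 → 2*p > -4) → (tab[g] < 1 ∧ 3*e ≥ 3*p - 13 ∧ (3*e + 3*g ≤ -16 ∨ p > 6))) ∧ ((¬(2*e + g ≥ -3 → 2*p > -4)) → (store(tab, e, 2*e + 9)[g] < 1 ∧ 3*e ≥ 3*p - 7 ∧ (3*e + 3*g ≤ -16 ∨ p > 4)))
Before p := 2*e - 8: ((2*e + g ≥ -3 → 4*e > 12) → (tab[g] < 1 ∧ 3*e ≤ 37 ∧ (3*e + 3*g ≤ -16 ∨ 2*e > 14))) ∧ ((¬(2*e + g ≥ -3 → 4*e > 12)) → (store(tab, e, 2*e + 9)[g] < 1 ∧ 3*e ≤ 31 ∧ (3*e + 3*g ≤ -16 ∨ 2*e > 12)))
Answer: WP = ((2*e + g ≥ -3 → 4*e > 12) → (tab[g] < 1 ∧ 3*e ≤ 37 ∧ (3*e + 3*g ≤ -16 ∨ 2*e > 14))) ∧ ((¬(2*e + g ≥ -3 → 4*e > 12)) → (store(tab, e, 2*e + 9)[g] < 1 ∧ 3*e ≤ 31 ∧ (3*e + 3*g ≤ -16 ∨ 2*e > 12)))


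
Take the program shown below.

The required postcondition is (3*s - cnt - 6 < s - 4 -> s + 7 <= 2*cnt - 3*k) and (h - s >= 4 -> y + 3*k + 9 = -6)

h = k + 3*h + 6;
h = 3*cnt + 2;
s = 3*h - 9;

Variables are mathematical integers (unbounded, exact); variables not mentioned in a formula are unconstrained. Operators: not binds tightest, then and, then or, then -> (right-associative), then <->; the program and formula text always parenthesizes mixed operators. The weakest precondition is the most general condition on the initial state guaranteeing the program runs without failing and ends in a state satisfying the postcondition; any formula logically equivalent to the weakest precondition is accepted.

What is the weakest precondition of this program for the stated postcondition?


Working backward. After the program, the postcondition (3*s - cnt - 6 < s - 4 -> s + 7 <= 2*cnt - 3*k) and (h - s >= 4 -> y + 3*k + 9 = -6) must hold; in canonical form it is (2*s < cnt + 2 -> 3*k + s <= 2*cnt - 7) and (h >= s + 4 -> 3*k + y = -15).
Before s := 3*h - 9: (6*h < cnt + 20 -> 3*h + 3*k <= 2*cnt + 2) and (2*h <= 5 -> 3*k + y = -15)
Before h := 3*cnt + 2: (17*cnt < 8 -> 7*cnt + 3*k <= -4) and (6*cnt <= 1 -> 3*k + y = -15)
Before h := k + 3*h + 6: (17*cnt < 8 -> 7*cnt + 3*k <= -4) and (6*cnt <= 1 -> 3*k + y = -15)
Answer: WP = (17*cnt < 8 -> 7*cnt + 3*k <= -4) and (6*cnt <= 1 -> 3*k + y = -15)


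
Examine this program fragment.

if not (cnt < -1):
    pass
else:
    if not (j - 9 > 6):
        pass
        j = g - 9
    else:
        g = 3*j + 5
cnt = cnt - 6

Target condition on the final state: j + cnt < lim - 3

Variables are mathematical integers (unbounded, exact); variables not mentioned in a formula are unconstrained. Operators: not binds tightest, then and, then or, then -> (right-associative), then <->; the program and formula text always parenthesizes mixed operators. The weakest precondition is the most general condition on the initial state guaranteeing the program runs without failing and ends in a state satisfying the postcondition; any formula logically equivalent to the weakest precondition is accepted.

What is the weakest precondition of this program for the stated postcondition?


Working backward. After the program, the postcondition j + cnt < lim - 3 must hold; in canonical form it is cnt + j < lim - 3.
Before cnt := cnt - 6: cnt + j < lim + 3
Then branch requires cnt + j < lim + 3; else branch requires ((not (j > 15)) -> cnt + g < lim + 12) and (j > 15 -> cnt + j < lim + 3).
Before the if: ((not (cnt < -1)) -> cnt + j < lim + 3) and (cnt < -1 -> (((not (j > 15)) -> cnt + g < lim + 12) and (j > 15 -> cnt + j < lim + 3)))
Answer: WP = ((not (cnt < -1)) -> cnt + j < lim + 3) and (cnt < -1 -> (((not (j > 15)) -> cnt + g < lim + 12) and (j > 15 -> cnt + j < lim + 3)))


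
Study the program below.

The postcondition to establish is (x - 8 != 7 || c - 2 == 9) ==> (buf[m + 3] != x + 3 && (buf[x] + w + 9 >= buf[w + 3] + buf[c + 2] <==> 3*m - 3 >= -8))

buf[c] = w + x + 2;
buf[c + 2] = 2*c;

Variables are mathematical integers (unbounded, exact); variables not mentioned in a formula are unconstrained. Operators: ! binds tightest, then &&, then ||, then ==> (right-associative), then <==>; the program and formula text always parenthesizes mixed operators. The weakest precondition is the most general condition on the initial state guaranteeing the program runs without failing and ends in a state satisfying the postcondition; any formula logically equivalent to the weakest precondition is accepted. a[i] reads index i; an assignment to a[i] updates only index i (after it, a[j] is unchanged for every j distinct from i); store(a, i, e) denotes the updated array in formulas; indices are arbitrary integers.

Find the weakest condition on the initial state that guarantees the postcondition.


Working backward. After the program, the postcondition (x - 8 != 7 || c - 2 == 9) ==> (buf[m + 3] != x + 3 && (buf[x] + w + 9 >= buf[w + 3] + buf[c + 2] <==> 3*m - 3 >= -8)) must hold; in canonical form it is (x != 15 || c == 11) ==> (buf[m + 3] != x + 3 && (buf[x] + w >= buf[c + 2] + buf[w + 3] - 9 <==> 3*m >= -5)).
Before buf[c + 2] := 2*c: (x != 15 || c == 11) ==> (store(buf, c + 2, 2*c)[m + 3] != x + 3 && (store(buf, c + 2, 2*c)[x] + w >= store(buf, c + 2, 2*c)[c + 2] + store(buf, c + 2, 2*c)[w + 3] - 9 <==> 3*m >= -5))
Before buf[c] := w + x + 2: (x != 15 || c == 11) ==> (store(store(buf, c, w + x + 2), c + 2, 2*c)[m + 3] != x + 3 && (store(store(buf, c, w + x + 2), c + 2, 2*c)[x] + w >= store(store(buf, c, w + x + 2), c + 2, 2*c)[c + 2] + store(store(buf, c, w + x + 2), c + 2, 2*c)[w + 3] - 9 <==> 3*m >= -5))
Answer: WP = (x != 15 || c == 11) ==> (store(store(buf, c, w + x + 2), c + 2, 2*c)[m + 3] != x + 3 && (store(store(buf, c, w + x + 2), c + 2, 2*c)[x] + w >= store(store(buf, c, w + x + 2), c + 2, 2*c)[c + 2] + store(store(buf, c, w + x + 2), c + 2, 2*c)[w + 3] - 9 <==> 3*m >= -5))


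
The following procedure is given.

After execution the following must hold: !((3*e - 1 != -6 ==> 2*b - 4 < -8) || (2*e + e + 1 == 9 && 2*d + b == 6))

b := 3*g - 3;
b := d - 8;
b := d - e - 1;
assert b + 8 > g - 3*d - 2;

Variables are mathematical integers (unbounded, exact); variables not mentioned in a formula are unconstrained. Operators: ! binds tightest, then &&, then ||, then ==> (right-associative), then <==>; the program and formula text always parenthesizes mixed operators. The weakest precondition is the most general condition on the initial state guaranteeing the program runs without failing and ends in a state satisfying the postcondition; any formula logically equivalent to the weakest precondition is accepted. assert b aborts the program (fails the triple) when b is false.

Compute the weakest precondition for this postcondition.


Working backward. After the program, the postcondition !((3*e - 1 != -6 ==> 2*b - 4 < -8) || (2*e + e + 1 == 9 && 2*d + b == 6)) must hold; in canonical form it is !((3*e != -5 ==> 2*b < -4) || (3*e == 8 && b + 2*d == 6)).
Before assert b + 8 > g - 3*d - 2: b + 3*d > g - 10 && (!((3*e != -5 ==> 2*b < -4) || (3*e == 8 && b + 2*d == 6)))
Before b := d - e - 1: 4*d > e + g - 9 && (!((3*e != -5 ==> 2*d < 2*e - 2) || (3*e == 8 && 3*d == e + 7)))
Before b := d - 8: 4*d > e + g - 9 && (!((3*e != -5 ==> 2*d < 2*e - 2) || (3*e == 8 && 3*d == e + 7)))
Before b := 3*g - 3: 4*d > e + g - 9 && (!((3*e != -5 ==> 2*d < 2*e - 2) || (3*e == 8 && 3*d == e + 7)))
Answer: WP = 4*d > e + g - 9 && (!((3*e != -5 ==> 2*d < 2*e - 2) || (3*e == 8 && 3*d == e + 7)))


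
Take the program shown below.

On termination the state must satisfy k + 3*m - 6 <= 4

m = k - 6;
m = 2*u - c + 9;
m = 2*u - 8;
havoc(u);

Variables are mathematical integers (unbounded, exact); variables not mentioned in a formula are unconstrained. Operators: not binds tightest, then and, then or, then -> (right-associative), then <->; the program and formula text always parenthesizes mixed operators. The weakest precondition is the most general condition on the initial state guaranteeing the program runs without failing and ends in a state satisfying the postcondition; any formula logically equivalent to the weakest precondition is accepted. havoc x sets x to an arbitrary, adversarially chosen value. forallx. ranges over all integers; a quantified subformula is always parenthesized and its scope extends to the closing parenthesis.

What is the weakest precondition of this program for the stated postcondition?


Working backward. After the program, the postcondition k + 3*m - 6 <= 4 must hold; in canonical form it is k + 3*m <= 10.
Before havoc u: k + 3*m <= 10
Before m := 2*u - 8: k + 6*u <= 34
Before m := 2*u - c + 9: k + 6*u <= 34
Before m := k - 6: k + 6*u <= 34
Answer: WP = k + 6*u <= 34


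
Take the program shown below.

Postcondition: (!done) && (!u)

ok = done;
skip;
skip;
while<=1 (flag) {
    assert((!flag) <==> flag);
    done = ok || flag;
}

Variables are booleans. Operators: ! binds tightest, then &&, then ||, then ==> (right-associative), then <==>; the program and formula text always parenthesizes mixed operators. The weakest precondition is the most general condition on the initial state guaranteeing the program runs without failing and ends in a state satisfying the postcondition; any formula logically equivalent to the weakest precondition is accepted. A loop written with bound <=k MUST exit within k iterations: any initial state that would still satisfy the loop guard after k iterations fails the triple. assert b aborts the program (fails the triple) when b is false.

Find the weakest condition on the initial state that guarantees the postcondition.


Working backward. After the program, (!done) && (!u) must hold.
Before the loop (bound <=1), unroll the exhaustion recursion (WP_0 = exit-now case; WP_j = one more guarded iteration, up to j = 1):
  WP_0: (!flag) && (!done) && (!u)
  WP_1: (flag ==> (((!flag) <==> flag) && (!flag) && (!(ok || flag)) && (!u))) && ((!flag) ==> ((!done) && (!u)))
So before the loop: (flag ==> (((!flag) <==> flag) && (!flag) && (!(ok || flag)) && (!u))) && ((!flag) ==> ((!done) && (!u)))
Before skip: (flag ==> (((!flag) <==> flag) && (!flag) && (!(ok || flag)) && (!u))) && ((!flag) ==> ((!done) && (!u)))
Before skip: (flag ==> (((!flag) <==> flag) && (!flag) && (!(ok || flag)) && (!u))) && ((!flag) ==> ((!done) && (!u)))
Before ok := done: (flag ==> (((!flag) <==> flag) && (!flag) && (!(done || flag)) && (!u))) && ((!flag) ==> ((!done) && (!u)))
Answer: WP = (flag ==> (((!flag) <==> flag) && (!flag) && (!(done || flag)) && (!u))) && ((!flag) ==> ((!done) && (!u)))


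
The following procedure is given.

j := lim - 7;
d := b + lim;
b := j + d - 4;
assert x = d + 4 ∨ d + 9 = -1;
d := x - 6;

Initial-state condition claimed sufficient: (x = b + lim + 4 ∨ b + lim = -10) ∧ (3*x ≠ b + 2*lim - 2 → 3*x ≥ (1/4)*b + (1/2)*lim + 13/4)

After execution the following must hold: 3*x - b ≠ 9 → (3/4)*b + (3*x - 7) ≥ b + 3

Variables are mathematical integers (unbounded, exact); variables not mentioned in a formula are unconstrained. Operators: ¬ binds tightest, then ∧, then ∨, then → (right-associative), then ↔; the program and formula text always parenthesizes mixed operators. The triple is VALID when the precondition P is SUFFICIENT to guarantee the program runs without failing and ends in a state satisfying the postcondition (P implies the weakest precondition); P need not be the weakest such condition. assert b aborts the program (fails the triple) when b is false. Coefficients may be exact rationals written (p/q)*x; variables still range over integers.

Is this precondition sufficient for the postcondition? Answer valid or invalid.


Working backward. After the program, the postcondition 3*x - b ≠ 9 → (3/4)*b + (3*x - 7) ≥ b + 3 must hold; in canonical form it is 3*x ≠ b + 9 → 3*x ≥ (1/4)*b + 10.
Before d := x - 6: 3*x ≠ b + 9 → 3*x ≥ (1/4)*b + 10
Before assert x = d + 4 ∨ d + 9 = -1: (x = d + 4 ∨ d = -10) ∧ (3*x ≠ b + 9 → 3*x ≥ (1/4)*b + 10)
Before b := j + d - 4: (x = d + 4 ∨ d = -10) ∧ (3*x ≠ d + j + 5 → 3*x ≥ (1/4)*d + (1/4)*j + 9)
Before d := b + lim: (x = b + lim + 4 ∨ b + lim = -10) ∧ (3*x ≠ b + j + lim + 5 → 3*x ≥ (1/4)*b + (1/4)*j + (1/4)*lim + 9)
Before j := lim - 7: (x = b + lim + 4 ∨ b + lim = -10) ∧ (3*x ≠ b + 2*lim - 2 → 3*x ≥ (1/4)*b + (1/2)*lim + 29/4)
The weakest precondition is (x = b + lim + 4 ∨ b + lim = -10) ∧ (3*x ≠ b + 2*lim - 2 → 3*x ≥ (1/4)*b + (1/2)*lim + 29/4).
Check whether (x = b + lim + 4 ∨ b + lim = -10) ∧ (3*x ≠ b + 2*lim - 2 → 3*x ≥ (1/4)*b + (1/2)*lim + 13/4) implies it.
Countermodel: at the initial state b = -15, lim = 13, x = 2, the precondition holds but the weakest precondition fails.
Answer: invalid


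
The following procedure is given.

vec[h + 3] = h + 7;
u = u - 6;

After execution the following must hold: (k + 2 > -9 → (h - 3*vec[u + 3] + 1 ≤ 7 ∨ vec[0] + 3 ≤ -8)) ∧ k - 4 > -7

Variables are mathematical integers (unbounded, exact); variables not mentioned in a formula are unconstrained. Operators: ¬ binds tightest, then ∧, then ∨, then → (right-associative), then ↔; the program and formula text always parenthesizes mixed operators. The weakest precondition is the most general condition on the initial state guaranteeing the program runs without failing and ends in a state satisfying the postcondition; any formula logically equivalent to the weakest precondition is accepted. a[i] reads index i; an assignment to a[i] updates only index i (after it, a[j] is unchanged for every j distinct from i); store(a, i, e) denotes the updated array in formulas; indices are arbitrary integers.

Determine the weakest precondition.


Working backward. After the program, the postcondition (k + 2 > -9 → (h - 3*vec[u + 3] + 1 ≤ 7 ∨ vec[0] + 3 ≤ -8)) ∧ k - 4 > -7 must hold; in canonical form it is (k > -11 → (h ≤ 3*vec[u + 3] + 6 ∨ vec[0] ≤ -11)) ∧ k > -3.
Before u := u - 6: (k > -11 → (h ≤ 3*vec[u - 3] + 6 ∨ vec[0] ≤ -11)) ∧ k > -3
Before vec[h + 3] := h + 7: (k > -11 → (h ≤ 3*store(vec, h + 3, h + 7)[u - 3] + 6 ∨ store(vec, h + 3, h + 7)[0] ≤ -11)) ∧ k > -3
Answer: WP = (k > -11 → (h ≤ 3*store(vec, h + 3, h + 7)[u - 3] + 6 ∨ store(vec, h + 3, h + 7)[0] ≤ -11)) ∧ k > -3


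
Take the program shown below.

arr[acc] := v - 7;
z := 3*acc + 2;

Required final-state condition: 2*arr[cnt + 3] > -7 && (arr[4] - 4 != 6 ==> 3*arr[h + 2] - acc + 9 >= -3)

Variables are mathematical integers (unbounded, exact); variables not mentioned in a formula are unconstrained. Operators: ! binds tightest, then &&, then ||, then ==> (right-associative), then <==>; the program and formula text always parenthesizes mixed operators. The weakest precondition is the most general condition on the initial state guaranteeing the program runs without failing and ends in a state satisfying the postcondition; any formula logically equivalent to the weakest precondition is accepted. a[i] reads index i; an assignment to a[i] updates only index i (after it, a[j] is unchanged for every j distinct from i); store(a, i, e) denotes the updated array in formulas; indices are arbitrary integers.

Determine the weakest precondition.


Working backward. After the program, the postcondition 2*arr[cnt + 3] > -7 && (arr[4] - 4 != 6 ==> 3*arr[h + 2] - acc + 9 >= -3) must hold; in canonical form it is 2*arr[cnt + 3] > -7 && (arr[4] != 10 ==> 3*arr[h + 2] >= acc - 12).
Before z := 3*acc + 2: 2*arr[cnt + 3] > -7 && (arr[4] != 10 ==> 3*arr[h + 2] >= acc - 12)
Before arr[acc] := v - 7: 2*store(arr, acc, v - 7)[cnt + 3] > -7 && (store(arr, acc, v - 7)[4] != 10 ==> 3*store(arr, acc, v - 7)[h + 2] >= acc - 12)
Answer: WP = 2*store(arr, acc, v - 7)[cnt + 3] > -7 && (store(arr, acc, v - 7)[4] != 10 ==> 3*store(arr, acc, v - 7)[h + 2] >= acc - 12)


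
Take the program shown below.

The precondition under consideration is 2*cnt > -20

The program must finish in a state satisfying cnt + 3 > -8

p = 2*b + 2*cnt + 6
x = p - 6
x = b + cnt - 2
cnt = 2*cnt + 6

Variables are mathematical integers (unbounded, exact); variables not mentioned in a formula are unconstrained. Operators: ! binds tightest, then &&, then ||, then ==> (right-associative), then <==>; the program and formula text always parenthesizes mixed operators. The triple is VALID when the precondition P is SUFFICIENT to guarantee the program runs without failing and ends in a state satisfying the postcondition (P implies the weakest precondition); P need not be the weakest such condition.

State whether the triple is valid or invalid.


Working backward. After the program, the postcondition cnt + 3 > -8 must hold; in canonical form it is cnt > -11.
Before cnt := 2*cnt + 6: 2*cnt > -17
Before x := b + cnt - 2: 2*cnt > -17
Before x := p - 6: 2*cnt > -17
Before p := 2*b + 2*cnt + 6: 2*cnt > -17
The weakest precondition is 2*cnt > -17.
Check whether 2*cnt > -20 implies it.
Countermodel: at the initial state cnt = -9, the precondition holds but the weakest precondition fails.
Answer: invalid


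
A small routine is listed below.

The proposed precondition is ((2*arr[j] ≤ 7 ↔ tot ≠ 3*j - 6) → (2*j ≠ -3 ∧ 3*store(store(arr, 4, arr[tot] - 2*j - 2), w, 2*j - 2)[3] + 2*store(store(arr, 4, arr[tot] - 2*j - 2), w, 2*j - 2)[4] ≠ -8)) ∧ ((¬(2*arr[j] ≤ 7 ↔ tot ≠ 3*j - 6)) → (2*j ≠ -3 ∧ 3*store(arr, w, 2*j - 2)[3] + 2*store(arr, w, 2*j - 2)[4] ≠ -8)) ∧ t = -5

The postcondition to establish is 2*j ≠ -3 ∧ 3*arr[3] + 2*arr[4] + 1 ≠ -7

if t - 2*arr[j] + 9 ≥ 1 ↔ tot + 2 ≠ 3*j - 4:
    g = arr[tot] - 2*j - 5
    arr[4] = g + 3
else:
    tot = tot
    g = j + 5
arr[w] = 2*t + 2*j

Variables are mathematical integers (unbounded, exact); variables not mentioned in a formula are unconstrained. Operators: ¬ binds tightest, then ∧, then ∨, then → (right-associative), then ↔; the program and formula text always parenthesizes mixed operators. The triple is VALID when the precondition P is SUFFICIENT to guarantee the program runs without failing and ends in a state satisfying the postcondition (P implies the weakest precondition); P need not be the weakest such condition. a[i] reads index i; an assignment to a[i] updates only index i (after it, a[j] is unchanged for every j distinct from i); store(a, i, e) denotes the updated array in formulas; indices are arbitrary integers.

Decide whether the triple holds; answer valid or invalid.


Working backward. After the program, the postcondition 2*j ≠ -3 ∧ 3*arr[3] + 2*arr[4] + 1 ≠ -7 must hold; in canonical form it is 2*j ≠ -3 ∧ 3*arr[3] + 2*arr[4] ≠ -8.
Before arr[w] := 2*t + 2*j: 2*j ≠ -3 ∧ 3*store(arr, w, 2*j + 2*t)[3] + 2*store(arr, w, 2*j + 2*t)[4] ≠ -8
Then branch requires 2*j ≠ -3 ∧ 3*store(store(arr, 4, arr[tot] - 2*j - 2), w, 2*j + 2*t)[3] + 2*store(store(arr, 4, arr[tot] - 2*j - 2), w, 2*j + 2*t)[4] ≠ -8; else branch requires 2*j ≠ -3 ∧ 3*store(arr, w, 2*j + 2*t)[3] + 2*store(arr, w, 2*j + 2*t)[4] ≠ -8.
Before the if: ((t ≥ 2*arr[j] - 8 ↔ tot ≠ 3*j - 6) → (2*j ≠ -3 ∧ 3*store(store(arr, 4, arr[tot] - 2*j - 2), w, 2*j + 2*t)[3] + 2*store(store(arr, 4, arr[tot] - 2*j - 2), w, 2*j + 2*t)[4] ≠ -8)) ∧ ((¬(t ≥ 2*arr[j] - 8 ↔ tot ≠ 3*j - 6)) → (2*j ≠ -3 ∧ 3*store(arr, w, 2*j + 2*t)[3] + 2*store(arr, w, 2*j + 2*t)[4] ≠ -8))
The weakest precondition is ((t ≥ 2*arr[j] - 8 ↔ tot ≠ 3*j - 6) → (2*j ≠ -3 ∧ 3*store(store(arr, 4, arr[tot] - 2*j - 2), w, 2*j + 2*t)[3] + 2*store(store(arr, 4, arr[tot] - 2*j - 2), w, 2*j + 2*t)[4] ≠ -8)) ∧ ((¬(t ≥ 2*arr[j] - 8 ↔ tot ≠ 3*j - 6)) → (2*j ≠ -3 ∧ 3*store(arr, w, 2*j + 2*t)[3] + 2*store(arr, w, 2*j + 2*t)[4] ≠ -8)).
Check whether ((2*arr[j] ≤ 7 ↔ tot ≠ 3*j - 6) → (2*j ≠ -3 ∧ 3*store(store(arr, 4, arr[tot] - 2*j - 2), w, 2*j - 2)[3] + 2*store(store(arr, 4, arr[tot] - 2*j - 2), w, 2*j - 2)[4] ≠ -8)) ∧ ((¬(2*arr[j] ≤ 7 ↔ tot ≠ 3*j - 6)) → (2*j ≠ -3 ∧ 3*store(arr, w, 2*j - 2)[3] + 2*store(arr, w, 2*j - 2)[4] ≠ -8)) ∧ t = -5 implies it.
Countermodel: at the initial state arr = {[3] = -10, [4] = 10, [13] = 9, [14201] = 2, [42597] = 28415, elsewhere 9}, j = 14201, t = -5, tot = 42597, w = 13, the precondition holds but the weakest precondition fails.
Answer: invalid


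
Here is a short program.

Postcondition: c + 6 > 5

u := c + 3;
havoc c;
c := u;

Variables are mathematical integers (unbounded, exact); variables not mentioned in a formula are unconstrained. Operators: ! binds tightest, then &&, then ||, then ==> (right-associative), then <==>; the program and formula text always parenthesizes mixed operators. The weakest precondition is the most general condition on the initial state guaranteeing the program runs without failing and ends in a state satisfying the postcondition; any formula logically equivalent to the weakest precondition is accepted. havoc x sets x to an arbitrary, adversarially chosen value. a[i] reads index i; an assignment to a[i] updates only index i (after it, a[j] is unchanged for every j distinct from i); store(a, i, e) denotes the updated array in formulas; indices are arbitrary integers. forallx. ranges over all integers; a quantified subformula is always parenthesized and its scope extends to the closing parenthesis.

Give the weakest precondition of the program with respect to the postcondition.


Working backward. After the program, the postcondition c + 6 > 5 must hold; in canonical form it is c > -1.
Before c := u: u > -1
Before havoc c: u > -1
Before u := c + 3: c > -4
Answer: WP = c > -4


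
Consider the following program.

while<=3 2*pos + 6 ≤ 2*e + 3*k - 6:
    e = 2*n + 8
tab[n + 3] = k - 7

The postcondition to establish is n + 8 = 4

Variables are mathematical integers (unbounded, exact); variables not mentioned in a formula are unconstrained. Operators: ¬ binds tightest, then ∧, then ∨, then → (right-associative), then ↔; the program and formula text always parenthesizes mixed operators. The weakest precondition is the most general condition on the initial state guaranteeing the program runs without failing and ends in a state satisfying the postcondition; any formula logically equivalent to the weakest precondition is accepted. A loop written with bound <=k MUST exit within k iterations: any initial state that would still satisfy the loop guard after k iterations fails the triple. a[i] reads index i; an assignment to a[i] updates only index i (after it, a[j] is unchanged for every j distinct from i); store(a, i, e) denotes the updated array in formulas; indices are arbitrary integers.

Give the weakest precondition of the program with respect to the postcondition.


Working backward. After the program, the postcondition n + 8 = 4 must hold; in canonical form it is n = -4.
Before tab[n + 3] := k - 7: n = -4
Before the loop (bound <=3), unroll the exhaustion recursion (WP_0 = exit-now case; WP_j = one more guarded iteration, up to j = 3):
  WP_0: (¬(2*pos ≤ 2*e + 3*k - 12)) ∧ n = -4
  WP_1: (2*pos ≤ 2*e + 3*k - 12 → ((¬(2*pos ≤ 3*k + 4*n + 4)) ∧ n = -4)) ∧ ((¬(2*pos ≤ 2*e + 3*k - 12)) → n = -4)
  WP_2: (2*pos ≤ 2*e + 3*k - 12 → ((2*pos ≤ 3*k + 4*n + 4 → ((¬(2*pos ≤ 3*k + 4*n + 4)) ∧ n = -4)) ∧ ((¬(2*pos ≤ 3*k + 4*n + 4)) → n = -4))) ∧ ((¬(2*pos ≤ 2*e + 3*k - 12)) → n = -4)
  WP_3: (2*pos ≤ 2*e + 3*k - 12 → ((2*pos ≤ 3*k + 4*n + 4 → ((2*pos ≤ 3*k + 4*n + 4 → ((¬(2*pos ≤ 3*k + 4*n + 4)) ∧ n = -4)) ∧ ((¬(2*pos ≤ 3*k + 4*n + 4)) → n = -4))) ∧ ((¬(2*pos ≤ 3*k + 4*n + 4)) → n = -4))) ∧ ((¬(2*pos ≤ 2*e + 3*k - 12)) → n = -4)
So before the loop: (2*pos ≤ 2*e + 3*k - 12 → ((2*pos ≤ 3*k + 4*n + 4 → ((2*pos ≤ 3*k + 4*n + 4 → ((¬(2*pos ≤ 3*k + 4*n + 4)) ∧ n = -4)) ∧ ((¬(2*pos ≤ 3*k + 4*n + 4)) → n = -4))) ∧ ((¬(2*pos ≤ 3*k + 4*n + 4)) → n = -4))) ∧ ((¬(2*pos ≤ 2*e + 3*k - 12)) → n = -4)
Answer: WP = (2*pos ≤ 2*e + 3*k - 12 → ((2*pos ≤ 3*k + 4*n + 4 → ((2*pos ≤ 3*k + 4*n + 4 → ((¬(2*pos ≤ 3*k + 4*n + 4)) ∧ n = -4)) ∧ ((¬(2*pos ≤ 3*k + 4*n + 4)) → n = -4))) ∧ ((¬(2*pos ≤ 3*k + 4*n + 4)) → n = -4))) ∧ ((¬(2*pos ≤ 2*e + 3*k - 12)) → n = -4)


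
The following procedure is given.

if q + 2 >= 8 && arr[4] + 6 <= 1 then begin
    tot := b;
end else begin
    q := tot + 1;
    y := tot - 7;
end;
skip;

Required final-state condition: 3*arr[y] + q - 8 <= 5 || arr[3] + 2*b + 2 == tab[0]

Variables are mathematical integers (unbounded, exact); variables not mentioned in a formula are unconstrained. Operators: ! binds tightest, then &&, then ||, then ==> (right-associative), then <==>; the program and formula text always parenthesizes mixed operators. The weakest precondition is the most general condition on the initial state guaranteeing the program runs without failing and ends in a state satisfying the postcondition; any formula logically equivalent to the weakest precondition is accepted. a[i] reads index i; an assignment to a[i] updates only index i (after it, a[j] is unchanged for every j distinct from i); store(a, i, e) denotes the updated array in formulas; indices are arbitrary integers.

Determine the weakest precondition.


Working backward. After the program, the postcondition 3*arr[y] + q - 8 <= 5 || arr[3] + 2*b + 2 == tab[0] must hold; in canonical form it is 3*arr[y] + q <= 13 || arr[3] + 2*b == tab[0] - 2.
Before skip: 3*arr[y] + q <= 13 || arr[3] + 2*b == tab[0] - 2
Then branch requires 3*arr[y] + q <= 13 || arr[3] + 2*b == tab[0] - 2; else branch requires 3*arr[tot - 7] + tot <= 12 || arr[3] + 2*b == tab[0] - 2.
Before the if: ((q >= 6 && arr[4] <= -5) ==> (3*arr[y] + q <= 13 || arr[3] + 2*b == tab[0] - 2)) && ((!(q >= 6 && arr[4] <= -5)) ==> (3*arr[tot - 7] + tot <= 12 || arr[3] + 2*b == tab[0] - 2))
Answer: WP = ((q >= 6 && arr[4] <= -5) ==> (3*arr[y] + q <= 13 || arr[3] + 2*b == tab[0] - 2)) && ((!(q >= 6 && arr[4] <= -5)) ==> (3*arr[tot - 7] + tot <= 12 || arr[3] + 2*b == tab[0] - 2))


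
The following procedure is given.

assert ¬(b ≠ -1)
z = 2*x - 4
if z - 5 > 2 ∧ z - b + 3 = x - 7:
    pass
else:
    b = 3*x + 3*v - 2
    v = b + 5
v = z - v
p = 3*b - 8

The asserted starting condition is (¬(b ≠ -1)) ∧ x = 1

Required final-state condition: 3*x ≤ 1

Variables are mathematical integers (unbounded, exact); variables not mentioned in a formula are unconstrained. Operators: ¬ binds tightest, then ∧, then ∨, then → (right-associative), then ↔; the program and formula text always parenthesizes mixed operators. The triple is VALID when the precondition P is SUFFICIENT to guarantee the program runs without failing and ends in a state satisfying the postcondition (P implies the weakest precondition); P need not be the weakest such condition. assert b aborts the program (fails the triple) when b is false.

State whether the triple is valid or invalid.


Working backward. After the program, 3*x ≤ 1 must hold.
Before p := 3*b - 8: 3*x ≤ 1
Before v := z - v: 3*x ≤ 1
Then branch requires 3*x ≤ 1; else branch requires 3*x ≤ 1.
Before the if: ((z > 7 ∧ z = b + x - 10) → 3*x ≤ 1) ∧ ((¬(z > 7 ∧ z = b + x - 10)) → 3*x ≤ 1)
Before z := 2*x - 4: ((2*x > 11 ∧ x = b - 6) → 3*x ≤ 1) ∧ ((¬(2*x > 11 ∧ x = b - 6)) → 3*x ≤ 1)
Before assert ¬(b ≠ -1): (¬(b ≠ -1)) ∧ ((2*x > 11 ∧ x = b - 6) → 3*x ≤ 1) ∧ ((¬(2*x > 11 ∧ x = b - 6)) → 3*x ≤ 1)
The weakest precondition is (¬(b ≠ -1)) ∧ ((2*x > 11 ∧ x = b - 6) → 3*x ≤ 1) ∧ ((¬(2*x > 11 ∧ x = b - 6)) → 3*x ≤ 1).
Check whether (¬(b ≠ -1)) ∧ x = 1 implies it.
Countermodel: at the initial state b = -1, x = 1, the precondition holds but the weakest precondition fails.
Answer: invalid


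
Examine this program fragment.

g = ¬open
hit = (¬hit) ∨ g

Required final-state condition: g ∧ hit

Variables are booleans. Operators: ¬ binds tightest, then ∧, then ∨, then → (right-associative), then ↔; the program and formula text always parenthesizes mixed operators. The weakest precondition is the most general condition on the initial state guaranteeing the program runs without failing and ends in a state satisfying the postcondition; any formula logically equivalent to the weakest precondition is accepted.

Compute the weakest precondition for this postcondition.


Working backward. After the program, g ∧ hit must hold.
Before hit := (¬hit) ∨ g: g ∧ ((¬hit) ∨ g)
Before g := ¬open: (¬open) ∧ ((¬hit) ∨ (¬open))
Answer: WP = (¬open) ∧ ((¬hit) ∨ (¬open))
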